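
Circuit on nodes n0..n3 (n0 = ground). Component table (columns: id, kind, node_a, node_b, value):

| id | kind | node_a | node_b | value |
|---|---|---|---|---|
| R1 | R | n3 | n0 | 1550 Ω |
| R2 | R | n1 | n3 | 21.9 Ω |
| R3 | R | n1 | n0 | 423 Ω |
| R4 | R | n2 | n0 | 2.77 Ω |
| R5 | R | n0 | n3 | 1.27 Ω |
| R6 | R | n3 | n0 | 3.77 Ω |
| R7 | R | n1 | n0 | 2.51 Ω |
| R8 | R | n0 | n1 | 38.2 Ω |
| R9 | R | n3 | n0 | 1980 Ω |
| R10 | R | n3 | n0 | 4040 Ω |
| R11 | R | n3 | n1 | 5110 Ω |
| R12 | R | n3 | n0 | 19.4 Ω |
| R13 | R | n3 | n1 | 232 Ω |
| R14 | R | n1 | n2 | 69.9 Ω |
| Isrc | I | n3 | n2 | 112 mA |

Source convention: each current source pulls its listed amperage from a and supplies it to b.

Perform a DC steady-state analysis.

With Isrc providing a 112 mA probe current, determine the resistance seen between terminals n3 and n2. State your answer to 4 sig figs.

Element admittances at DC:
  Y(R1) = 0.0006452 S between n3,n0
  Y(R2) = 0.04566 S between n1,n3
  Y(R3) = 0.002364 S between n1,n0
  Y(R4) = 0.3610 S between n2,n0
  Y(R5) = 0.7874 S between n0,n3
  Y(R6) = 0.2653 S between n3,n0
  Y(R7) = 0.3984 S between n1,n0
  Y(R8) = 0.02618 S between n0,n1
  Y(R9) = 0.0005051 S between n3,n0
  Y(R10) = 0.0002475 S between n3,n0
  Y(R11) = 0.0001957 S between n3,n1
  Y(R12) = 0.05155 S between n3,n0
  Y(R13) = 0.004310 S between n3,n1
  Y(R14) = 0.01431 S between n1,n2
  Isrc: injects 0.112 A into n2 (from n3)
Assemble and solve the 3×3 MNA system:
  V(n1)=-0.001212  V(n2)=0.2984  V(n3)=-0.09696

R_eq = 3.530 Ω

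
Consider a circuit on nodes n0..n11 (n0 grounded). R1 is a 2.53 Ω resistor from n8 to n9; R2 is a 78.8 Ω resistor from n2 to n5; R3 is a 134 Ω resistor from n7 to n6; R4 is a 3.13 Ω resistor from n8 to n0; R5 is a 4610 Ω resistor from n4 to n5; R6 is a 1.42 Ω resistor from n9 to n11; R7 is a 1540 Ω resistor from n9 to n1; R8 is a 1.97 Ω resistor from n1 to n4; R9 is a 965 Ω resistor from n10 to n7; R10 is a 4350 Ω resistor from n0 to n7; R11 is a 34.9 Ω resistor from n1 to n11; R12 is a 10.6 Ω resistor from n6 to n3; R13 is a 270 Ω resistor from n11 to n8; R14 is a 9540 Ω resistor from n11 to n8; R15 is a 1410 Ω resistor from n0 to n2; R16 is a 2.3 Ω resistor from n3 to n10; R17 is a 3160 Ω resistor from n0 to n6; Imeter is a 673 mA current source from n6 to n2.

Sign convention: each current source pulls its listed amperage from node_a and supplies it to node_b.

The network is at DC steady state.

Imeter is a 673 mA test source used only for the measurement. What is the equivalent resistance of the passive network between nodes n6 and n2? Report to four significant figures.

Element admittances at DC:
  Y(R1) = 0.3953 S between n8,n9
  Y(R2) = 0.01269 S between n2,n5
  Y(R3) = 0.007463 S between n7,n6
  Y(R4) = 0.3195 S between n8,n0
  Y(R5) = 0.0002169 S between n4,n5
  Y(R6) = 0.7042 S between n9,n11
  Y(R7) = 0.0006494 S between n9,n1
  Y(R8) = 0.5076 S between n1,n4
  Y(R9) = 0.001036 S between n10,n7
  Y(R10) = 0.0002299 S between n0,n7
  Y(R11) = 0.02865 S between n1,n11
  Y(R12) = 0.09434 S between n6,n3
  Y(R13) = 0.003704 S between n11,n8
  Y(R14) = 0.0001048 S between n11,n8
  Y(R15) = 0.0007092 S between n0,n2
  Y(R16) = 0.4348 S between n3,n10
  Y(R17) = 0.0003165 S between n0,n6
  Imeter: injects 0.673 A into n2 (from n6)
Assemble and solve the 11×11 MNA system:
  V(n1)=6.348  V(n2)=731.1  V(n3)=-1245  V(n4)=6.652  V(n5)=718.9  V(n6)=-1246  V(n7)=-1213  V(n8)=0.4836  V(n9)=0.8687  V(n10)=-1245  V(n11)=1.080

R_eq = 2937. Ω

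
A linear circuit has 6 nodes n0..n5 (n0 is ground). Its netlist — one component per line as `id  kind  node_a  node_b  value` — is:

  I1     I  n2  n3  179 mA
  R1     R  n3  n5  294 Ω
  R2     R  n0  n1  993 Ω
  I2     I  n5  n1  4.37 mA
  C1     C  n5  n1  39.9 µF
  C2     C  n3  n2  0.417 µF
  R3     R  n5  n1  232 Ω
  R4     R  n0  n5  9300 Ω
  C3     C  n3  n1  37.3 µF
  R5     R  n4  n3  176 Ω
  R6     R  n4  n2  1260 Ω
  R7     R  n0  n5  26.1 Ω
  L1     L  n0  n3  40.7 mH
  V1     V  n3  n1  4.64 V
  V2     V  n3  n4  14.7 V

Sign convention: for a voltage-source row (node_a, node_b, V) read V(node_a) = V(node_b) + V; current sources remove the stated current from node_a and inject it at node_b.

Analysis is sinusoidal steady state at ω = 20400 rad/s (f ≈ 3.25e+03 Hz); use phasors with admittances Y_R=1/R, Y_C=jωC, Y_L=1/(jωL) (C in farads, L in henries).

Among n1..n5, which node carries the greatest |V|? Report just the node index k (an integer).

2

MNA unknowns: 5 node voltages V₁..V_5 plus 2 source currents (V1, V2)
I1: z[2]−=0.179, z[3]+=0.179
R1: Y=0.003401+0.000j on G[3,5]
R2: Y=0.001007+0.000j on G[0,1]
I2: z[5]−=0.00437, z[1]+=0.00437
C1: Y=0.000+0.8140j on G[5,1]
C2: Y=0.000+0.008507j on G[3,2]
R3: Y=0.004310+0.000j on G[5,1]
R4: Y=0.0001075+0.000j on G[0,5]
C3: Y=0.000+0.7609j on G[3,1]
R5: Y=0.005682+0.000j on G[4,3]
R6: Y=0.0007937+0.000j on G[4,2]
R7: Y=0.03831+0.000j on G[0,5]
L1: Y=0.000-0.001204j on G[0,3]
V1: row V3−V1=4.64, i_V1 at 3,1
V2: row V3−V4=14.7, i_V2 at 3,4
solve → V1=0.001616+0.1557j, V2=2.569+22.38j, V3=4.642+0.1557j, V4=-10.06+0.1557j, V5=-0.004924+0.1414j
aux → i_V1=-0.01599-3.525j, i_V2=-0.09354-0.01763j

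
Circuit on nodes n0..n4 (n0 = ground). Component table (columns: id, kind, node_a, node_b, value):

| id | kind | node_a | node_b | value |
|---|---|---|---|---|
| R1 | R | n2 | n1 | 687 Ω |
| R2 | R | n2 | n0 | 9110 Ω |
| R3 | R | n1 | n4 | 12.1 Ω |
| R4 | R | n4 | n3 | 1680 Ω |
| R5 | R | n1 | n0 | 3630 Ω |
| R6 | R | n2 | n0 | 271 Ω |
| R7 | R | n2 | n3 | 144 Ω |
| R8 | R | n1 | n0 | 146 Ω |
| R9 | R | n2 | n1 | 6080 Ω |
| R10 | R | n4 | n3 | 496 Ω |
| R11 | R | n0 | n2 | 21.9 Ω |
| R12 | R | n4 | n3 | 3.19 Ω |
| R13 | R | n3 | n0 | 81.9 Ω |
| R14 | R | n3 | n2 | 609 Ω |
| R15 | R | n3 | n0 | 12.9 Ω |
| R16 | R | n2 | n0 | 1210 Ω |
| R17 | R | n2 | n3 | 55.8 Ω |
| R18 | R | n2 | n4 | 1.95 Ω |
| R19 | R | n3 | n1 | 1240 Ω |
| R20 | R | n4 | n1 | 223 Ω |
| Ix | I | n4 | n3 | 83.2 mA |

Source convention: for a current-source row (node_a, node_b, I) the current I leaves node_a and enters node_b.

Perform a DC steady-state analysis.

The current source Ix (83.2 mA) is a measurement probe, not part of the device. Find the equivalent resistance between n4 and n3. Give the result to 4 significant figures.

Apply KCL at each of the 4 non-ground nodes and solve the resulting linear system.
Node n1: branches {R1, R3, R5, R8, R9, R19, R20} → V_1 = -0.1316
Node n2: branches {R1, R2, R6, R7, R9, R11, R14, R16, R17, R18} → V_2 = -0.1222
Node n3: branches {R4, R7, R10, R12, R13, R14, R15, R17, R19, Ix} → V_3 = 0.07891
Node n4: branches {R3, R4, R10, R12, R18, R20, Ix} → V_4 = -0.1445

R_eq = 2.685 Ω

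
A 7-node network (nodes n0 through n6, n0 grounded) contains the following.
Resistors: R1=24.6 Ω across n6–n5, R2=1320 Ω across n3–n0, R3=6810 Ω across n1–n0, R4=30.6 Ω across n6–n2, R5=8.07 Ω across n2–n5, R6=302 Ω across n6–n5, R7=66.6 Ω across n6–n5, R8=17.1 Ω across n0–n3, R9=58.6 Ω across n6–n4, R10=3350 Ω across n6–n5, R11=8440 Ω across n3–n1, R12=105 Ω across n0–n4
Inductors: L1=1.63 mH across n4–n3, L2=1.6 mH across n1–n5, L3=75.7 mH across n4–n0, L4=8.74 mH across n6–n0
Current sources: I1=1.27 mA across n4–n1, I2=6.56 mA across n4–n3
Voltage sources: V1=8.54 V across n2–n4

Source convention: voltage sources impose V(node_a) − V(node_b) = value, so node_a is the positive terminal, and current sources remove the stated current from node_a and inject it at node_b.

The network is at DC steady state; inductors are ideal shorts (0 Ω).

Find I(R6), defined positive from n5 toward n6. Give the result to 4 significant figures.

0.01912 A

Element admittances at DC:
  Y(R1) = 0.04065 S between n6,n5
  Y(R2) = 0.0007576 S between n3,n0
  Y(R3) = 0.0001468 S between n1,n0
  Y(R4) = 0.03268 S between n6,n2
  L1: short n4↔n3 (DC inductor)
  Y(R5) = 0.1239 S between n2,n5
  I1: injects 0.00127 A into n1 (from n4)
  I2: injects 0.00656 A into n3 (from n4)
  L2: short n1↔n5 (DC inductor)
  L3: short n4↔n0 (DC inductor)
  Y(R6) = 0.003311 S between n6,n5
  Y(R7) = 0.01502 S between n6,n5
  Y(R8) = 0.05848 S between n0,n3
  Y(R9) = 0.01706 S between n6,n4
  Y(R10) = 0.0002985 S between n6,n5
  L4: short n6↔n0 (DC inductor)
  Y(R11) = 0.0001185 S between n3,n1
  Y(R12) = 0.009524 S between n0,n4
  V1: constraint V(n2)−V(n4) = 8.54
Assemble and solve the 11×11 MNA system:
  V(n1)=5.775  V(n2)=8.540  V(n3)=0.000  V(n4)=0.000  V(n5)=5.775  V(n6)=0.000
  i(L1)=-0.007244  i(L2)=-0.0002623  i(L3)=-0.6223  i(L4)=0.6214  i(V1)=-0.6217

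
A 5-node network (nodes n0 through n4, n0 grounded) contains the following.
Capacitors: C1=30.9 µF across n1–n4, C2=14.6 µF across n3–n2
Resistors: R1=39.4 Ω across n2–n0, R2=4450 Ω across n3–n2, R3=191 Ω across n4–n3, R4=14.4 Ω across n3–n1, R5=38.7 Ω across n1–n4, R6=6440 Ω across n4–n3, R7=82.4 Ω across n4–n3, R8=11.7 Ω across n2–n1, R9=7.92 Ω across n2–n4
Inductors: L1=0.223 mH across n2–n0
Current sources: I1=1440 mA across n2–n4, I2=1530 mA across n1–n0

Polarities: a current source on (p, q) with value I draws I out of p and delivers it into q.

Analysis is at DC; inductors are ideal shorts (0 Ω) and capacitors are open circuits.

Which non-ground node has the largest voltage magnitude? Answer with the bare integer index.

Apply KCL at each of the 4 non-ground nodes and solve the resulting linear system.
Node n1: branches {C1, R4, R5, R8, I2} → V_1 = -10.22
Node n2: branches {R1, R2, C2, L1, R8, R9, I1} → V_2 = 0.000
Node n3: branches {R2, R3, R4, C2, R6, R7} → V_3 = -6.892
Node n4: branches {C1, R3, R5, R6, R7, R9, I1} → V_4 = 6.220
Source currents: i(L1)=-1.530

1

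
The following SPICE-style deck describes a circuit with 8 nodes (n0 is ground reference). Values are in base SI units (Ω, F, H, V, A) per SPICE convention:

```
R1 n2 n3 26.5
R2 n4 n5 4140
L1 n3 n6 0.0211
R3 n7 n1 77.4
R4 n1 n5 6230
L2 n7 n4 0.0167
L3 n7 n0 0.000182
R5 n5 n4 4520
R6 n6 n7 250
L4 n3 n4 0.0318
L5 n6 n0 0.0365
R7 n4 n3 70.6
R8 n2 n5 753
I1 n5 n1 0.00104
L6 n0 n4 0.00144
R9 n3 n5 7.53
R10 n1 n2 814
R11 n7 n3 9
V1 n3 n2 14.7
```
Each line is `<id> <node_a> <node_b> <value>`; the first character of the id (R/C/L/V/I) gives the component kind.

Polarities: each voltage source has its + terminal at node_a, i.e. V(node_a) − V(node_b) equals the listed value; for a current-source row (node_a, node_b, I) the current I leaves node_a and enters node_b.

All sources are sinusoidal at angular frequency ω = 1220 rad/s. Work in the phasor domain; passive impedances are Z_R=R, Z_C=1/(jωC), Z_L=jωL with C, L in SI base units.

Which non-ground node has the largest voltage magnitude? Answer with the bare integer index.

2

Element admittances at ω=1220 rad/s:
  Y(R1) = 0.03774+0.000j S between n2,n3
  Y(R2) = 0.0002415+0.000j S between n4,n5
  Y(L1) = 0.000-0.03885j S between n3,n6
  Y(R3) = 0.01292+0.000j S between n7,n1
  Y(R4) = 0.0001605+0.000j S between n1,n5
  Y(L2) = 0.000-0.04908j S between n7,n4
  Y(L3) = 0.000-4.504j S between n7,n0
  Y(R5) = 0.0002212+0.000j S between n5,n4
  Y(R6) = 0.004000+0.000j S between n6,n7
  Y(L4) = 0.000-0.02578j S between n3,n4
  Y(L5) = 0.000-0.02246j S between n6,n0
  Y(R7) = 0.01416+0.000j S between n4,n3
  Y(R8) = 0.001328+0.000j S between n2,n5
  I1: injects 0.00104 A into n1 (from n5)
  Y(L6) = 0.000-0.5692j S between n0,n4
  Y(R9) = 0.1328+0.000j S between n3,n5
  Y(R10) = 0.001229+0.000j S between n1,n2
  Y(R11) = 0.1111+0.000j S between n7,n3
  V1: constraint V(n3)−V(n2) = 14.7
Assemble and solve the 8×8 MNA system:
  V(n1)=-1.181+0.002770j  V(n2)=-14.59+0.03356j  V(n3)=0.1102+0.03356j  V(n4)=0.003667+0.003610j  V(n5)=-0.04432+0.03342j  V(n6)=0.07093+0.01659j  V(n7)=-0.0008171-0.0005389j
  i(V1)=-0.5905+3.801e-05j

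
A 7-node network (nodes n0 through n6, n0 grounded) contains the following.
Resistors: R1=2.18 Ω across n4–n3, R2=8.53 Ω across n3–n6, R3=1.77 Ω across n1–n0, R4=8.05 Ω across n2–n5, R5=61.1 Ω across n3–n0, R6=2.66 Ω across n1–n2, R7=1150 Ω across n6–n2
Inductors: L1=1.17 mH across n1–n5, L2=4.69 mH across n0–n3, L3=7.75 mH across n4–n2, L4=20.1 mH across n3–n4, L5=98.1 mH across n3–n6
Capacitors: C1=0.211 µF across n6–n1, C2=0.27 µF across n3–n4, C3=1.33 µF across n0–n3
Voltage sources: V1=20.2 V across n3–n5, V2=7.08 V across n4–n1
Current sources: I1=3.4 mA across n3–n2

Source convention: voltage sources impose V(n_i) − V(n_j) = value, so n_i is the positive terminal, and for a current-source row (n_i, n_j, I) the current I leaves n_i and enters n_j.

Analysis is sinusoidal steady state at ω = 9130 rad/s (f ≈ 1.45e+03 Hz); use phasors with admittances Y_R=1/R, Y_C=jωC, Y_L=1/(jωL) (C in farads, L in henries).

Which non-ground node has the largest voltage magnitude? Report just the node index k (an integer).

MNA unknowns: 6 node voltages V₁..V_6 plus 2 source currents (V1, V2)
R1: Y=0.4587+0.000j on G[4,3]
L1: Y=0.000-0.09361j on G[1,5]
R2: Y=0.1172+0.000j on G[3,6]
C1: Y=0.000+0.001926j on G[6,1]
L2: Y=0.000-0.02335j on G[0,3]
R3: Y=0.5650+0.000j on G[1,0]
R4: Y=0.1242+0.000j on G[2,5]
R5: Y=0.01637+0.000j on G[3,0]
C2: Y=0.000+0.002465j on G[3,4]
C3: Y=0.000+0.01214j on G[0,3]
L3: Y=0.000-0.01413j on G[4,2]
L4: Y=0.000-0.005449j on G[3,4]
R6: Y=0.3759+0.000j on G[1,2]
R7: Y=0.0008696+0.000j on G[6,2]
L5: Y=0.000-0.001117j on G[3,6]
V1: row V3−V5=20.2, i_V1 at 3,5
V2: row V4−V1=7.08, i_V2 at 4,1
I1: z[3]−=0.0034, z[2]+=0.0034
solve → V1=-0.2344+0.2232j, V2=-2.886-0.4746j, V3=9.100-1.471j, V4=6.846+0.2232j, V5=-11.10-1.471j, V6=8.983-1.615j
aux → i_V1=-1.179+0.8933j, i_V2=1.019-0.6465j

5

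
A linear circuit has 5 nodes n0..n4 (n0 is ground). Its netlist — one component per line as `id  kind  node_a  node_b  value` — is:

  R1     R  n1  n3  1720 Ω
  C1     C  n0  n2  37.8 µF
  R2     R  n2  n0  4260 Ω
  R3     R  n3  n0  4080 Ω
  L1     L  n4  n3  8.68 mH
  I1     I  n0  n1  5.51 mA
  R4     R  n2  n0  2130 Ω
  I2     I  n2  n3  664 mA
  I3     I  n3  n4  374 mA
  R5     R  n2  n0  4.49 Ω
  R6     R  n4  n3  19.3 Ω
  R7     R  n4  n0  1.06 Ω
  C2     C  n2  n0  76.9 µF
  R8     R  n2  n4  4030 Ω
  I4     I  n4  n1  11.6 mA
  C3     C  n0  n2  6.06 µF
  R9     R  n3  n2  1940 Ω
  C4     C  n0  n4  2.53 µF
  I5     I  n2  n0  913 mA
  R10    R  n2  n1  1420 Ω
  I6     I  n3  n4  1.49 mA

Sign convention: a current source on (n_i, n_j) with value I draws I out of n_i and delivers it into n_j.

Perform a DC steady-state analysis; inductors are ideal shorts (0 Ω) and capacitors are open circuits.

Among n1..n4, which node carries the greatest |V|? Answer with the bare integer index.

Element admittances at DC:
  Y(R1) = 0.0005814 S between n1,n3
  Y(C1) = 0.000 S between n0,n2
  Y(R2) = 0.0002347 S between n2,n0
  Y(R3) = 0.0002451 S between n3,n0
  L1: short n4↔n3 (DC inductor)
  I1: injects 0.00551 A into n1 (from n0)
  Y(R4) = 0.0004695 S between n2,n0
  I2: injects 0.664 A into n3 (from n2)
  I3: injects 0.374 A into n4 (from n3)
  Y(R5) = 0.2227 S between n2,n0
  Y(R6) = 0.05181 S between n4,n3
  Y(R7) = 0.9434 S between n4,n0
  Y(C2) = 0.000 S between n2,n0
  Y(R8) = 0.0002481 S between n2,n4
  I4: injects 0.0116 A into n1 (from n4)
  Y(C3) = 0.000 S between n0,n2
  Y(R9) = 0.0005155 S between n3,n2
  Y(C4) = 0.000 S between n0,n4
  I5: injects 0.913 A into n0 (from n2)
  Y(R10) = 0.0007042 S between n2,n1
  I6: injects 0.00149 A into n4 (from n3)
Assemble and solve the 5×5 MNA system:
  V(n1)=9.798  V(n2)=-6.979  V(n3)=0.6908  V(n4)=0.6908
  i(L1)=-0.2897

1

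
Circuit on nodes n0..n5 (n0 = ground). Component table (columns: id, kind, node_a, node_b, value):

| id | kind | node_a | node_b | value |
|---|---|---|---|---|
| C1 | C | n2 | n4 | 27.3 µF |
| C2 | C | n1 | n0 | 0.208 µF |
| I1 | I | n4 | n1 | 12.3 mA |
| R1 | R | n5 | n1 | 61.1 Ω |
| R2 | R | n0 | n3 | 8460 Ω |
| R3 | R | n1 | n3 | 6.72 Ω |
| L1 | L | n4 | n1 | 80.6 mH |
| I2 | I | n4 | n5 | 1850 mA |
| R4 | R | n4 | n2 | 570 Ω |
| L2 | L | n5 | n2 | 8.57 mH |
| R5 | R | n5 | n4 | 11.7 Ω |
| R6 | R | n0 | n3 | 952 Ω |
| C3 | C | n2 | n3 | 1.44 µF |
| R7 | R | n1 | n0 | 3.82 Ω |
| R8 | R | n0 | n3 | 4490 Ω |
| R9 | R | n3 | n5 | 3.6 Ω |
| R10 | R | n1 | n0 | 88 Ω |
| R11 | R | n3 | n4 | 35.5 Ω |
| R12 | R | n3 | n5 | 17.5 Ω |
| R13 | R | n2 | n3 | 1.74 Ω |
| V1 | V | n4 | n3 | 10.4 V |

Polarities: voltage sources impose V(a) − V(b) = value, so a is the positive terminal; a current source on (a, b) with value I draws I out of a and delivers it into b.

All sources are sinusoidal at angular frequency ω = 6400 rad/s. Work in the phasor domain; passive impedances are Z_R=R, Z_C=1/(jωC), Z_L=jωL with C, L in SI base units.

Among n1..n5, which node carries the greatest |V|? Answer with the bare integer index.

MNA unknowns: 5 node voltages V₁..V_5 plus 1 source current (V1)
C1: Y=0.000+0.1747j on G[2,4]
C2: Y=0.000+0.001331j on G[1,0]
I1: z[4]−=0.0123, z[1]+=0.0123
R1: Y=0.01637+0.000j on G[5,1]
R2: Y=0.0001182+0.000j on G[0,3]
R3: Y=0.1488+0.000j on G[1,3]
L1: Y=0.000-0.001939j on G[4,1]
I2: z[4]−=1.85, z[5]+=1.85
R4: Y=0.001754+0.000j on G[4,2]
L2: Y=0.000-0.01823j on G[5,2]
R5: Y=0.08547+0.000j on G[5,4]
R6: Y=0.001050+0.000j on G[0,3]
C3: Y=0.000+0.009216j on G[2,3]
R7: Y=0.2618+0.000j on G[1,0]
R8: Y=0.0002227+0.000j on G[0,3]
R9: Y=0.2778+0.000j on G[3,5]
R10: Y=0.01136+0.000j on G[1,0]
R11: Y=0.02817+0.000j on G[3,4]
R12: Y=0.05714+0.000j on G[3,5]
R13: Y=0.5747+0.000j on G[2,3]
V1: row V4−V3=10.4, i_V1 at 4,3
solve → V1=0.003565-0.0004749j, V2=0.1188+2.804j, V3=-0.7003+0.08981j, V4=9.700+0.08981j, V5=5.701+0.3194j
aux → i_V1=-2.988-1.631j

4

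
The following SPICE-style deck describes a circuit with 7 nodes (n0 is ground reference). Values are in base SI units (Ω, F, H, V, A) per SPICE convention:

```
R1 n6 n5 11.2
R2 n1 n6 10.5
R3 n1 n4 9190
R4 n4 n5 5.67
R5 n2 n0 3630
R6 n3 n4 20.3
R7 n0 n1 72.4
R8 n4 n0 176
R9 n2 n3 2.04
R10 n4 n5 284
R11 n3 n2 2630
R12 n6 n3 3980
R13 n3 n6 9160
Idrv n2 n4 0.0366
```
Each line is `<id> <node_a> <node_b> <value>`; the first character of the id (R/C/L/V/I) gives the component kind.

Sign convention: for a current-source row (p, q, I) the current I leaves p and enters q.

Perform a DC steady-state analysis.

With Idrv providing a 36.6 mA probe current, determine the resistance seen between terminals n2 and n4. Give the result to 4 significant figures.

Apply KCL at each of the 6 non-ground nodes and solve the resulting linear system.
Node n1: branches {R2, R3, R7} → V_1 = 0.008923
Node n2: branches {R5, R9, R11, Idrv} → V_2 = -0.7908
Node n3: branches {R6, R9, R11, R12, R13} → V_3 = -0.7166
Node n4: branches {R3, R4, R6, R8, R10, Idrv} → V_4 = 0.01665
Node n5: branches {R1, R4, R10} → V_5 = 0.01451
Node n6: branches {R1, R2, R12, R13} → V_6 = 0.01021

R_eq = 22.06 Ω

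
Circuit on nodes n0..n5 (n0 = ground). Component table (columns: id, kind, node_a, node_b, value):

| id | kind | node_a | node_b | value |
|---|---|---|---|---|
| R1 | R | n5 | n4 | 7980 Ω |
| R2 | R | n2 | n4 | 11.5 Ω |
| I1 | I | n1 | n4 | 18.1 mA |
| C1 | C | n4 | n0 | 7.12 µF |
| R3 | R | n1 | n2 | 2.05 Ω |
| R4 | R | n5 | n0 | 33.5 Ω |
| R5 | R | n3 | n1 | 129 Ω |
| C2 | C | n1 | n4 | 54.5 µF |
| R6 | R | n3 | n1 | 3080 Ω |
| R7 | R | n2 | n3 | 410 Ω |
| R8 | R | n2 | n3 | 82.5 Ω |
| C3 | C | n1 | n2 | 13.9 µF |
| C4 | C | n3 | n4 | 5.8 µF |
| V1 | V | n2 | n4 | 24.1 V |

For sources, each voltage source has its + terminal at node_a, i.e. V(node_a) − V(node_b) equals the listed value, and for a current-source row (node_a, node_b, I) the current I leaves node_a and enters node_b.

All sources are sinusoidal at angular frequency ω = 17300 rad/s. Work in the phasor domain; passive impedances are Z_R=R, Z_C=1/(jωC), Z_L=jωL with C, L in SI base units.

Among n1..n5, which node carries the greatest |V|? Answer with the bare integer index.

2

MNA unknowns: 5 node voltages V₁..V_5 plus 1 source current (V1)
R1: Y=0.0001253+0.000j on G[5,4]
R2: Y=0.08696+0.000j on G[2,4]
I1: z[1]−=0.0181, z[4]+=0.0181
C1: Y=0.000+0.1232j on G[4,0]
R3: Y=0.4878+0.000j on G[1,2]
R4: Y=0.02985+0.000j on G[5,0]
R5: Y=0.007752+0.000j on G[3,1]
C2: Y=0.000+0.9429j on G[1,4]
R6: Y=0.0003247+0.000j on G[3,1]
R7: Y=0.002439+0.000j on G[2,3]
R8: Y=0.01212+0.000j on G[2,3]
C3: Y=0.000+0.2405j on G[1,2]
C4: Y=0.000+0.1003j on G[3,4]
V1: row V2−V4=24.1, i_V1 at 2,4
solve → V1=7.679-6.704j, V2=24.10+0.000j, V3=0.3700-4.032j, V4=0.000+0.000j, V5=0.000+0.000j
aux → i_V1=-8.839-7.278j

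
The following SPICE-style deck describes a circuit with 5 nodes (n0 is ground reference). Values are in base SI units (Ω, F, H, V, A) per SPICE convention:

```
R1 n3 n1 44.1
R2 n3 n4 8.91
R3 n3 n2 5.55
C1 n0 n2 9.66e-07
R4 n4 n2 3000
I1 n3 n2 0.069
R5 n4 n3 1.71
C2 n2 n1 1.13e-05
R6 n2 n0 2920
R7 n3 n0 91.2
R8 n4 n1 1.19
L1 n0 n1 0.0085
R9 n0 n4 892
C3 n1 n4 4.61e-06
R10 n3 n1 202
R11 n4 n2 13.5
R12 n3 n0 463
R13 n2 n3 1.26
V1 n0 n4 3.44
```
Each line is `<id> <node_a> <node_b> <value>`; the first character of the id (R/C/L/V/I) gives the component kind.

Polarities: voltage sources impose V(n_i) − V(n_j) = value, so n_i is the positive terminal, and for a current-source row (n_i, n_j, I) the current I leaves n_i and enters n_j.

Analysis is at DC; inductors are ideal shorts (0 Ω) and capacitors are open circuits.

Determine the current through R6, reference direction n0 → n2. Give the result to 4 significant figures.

MNA unknowns: 4 node voltages V₁..V_4 plus 2 source currents (L1, V1)
R1: Y=0.02268 on G[3,1]
R2: Y=0.1122 on G[3,4]
R3: Y=0.1802 on G[3,2]
C1: Y=0.000 on G[0,2]
R4: Y=0.0003333 on G[4,2]
I1: z[3]−=0.069, z[2]+=0.069
R5: Y=0.5848 on G[4,3]
C2: Y=0.000 on G[2,1]
R6: Y=0.0003425 on G[2,0]
R7: Y=0.01096 on G[3,0]
R8: Y=0.8403 on G[4,1]
L1: row V0−V1=0, i_L1 at 0,1
R9: Y=0.001121 on G[0,4]
C3: Y=0.000 on G[1,4]
R10: Y=0.004950 on G[3,1]
R11: Y=0.07407 on G[4,2]
R12: Y=0.002160 on G[3,0]
R13: Y=0.7937 on G[2,3]
V1: row V0−V4=3.44, i_V1 at 0,4
solve → V1=0.000, V2=-3.216, V3=-3.271, V4=-3.440
aux → i_L1=2.981, i_V1=-3.029

0.001101 A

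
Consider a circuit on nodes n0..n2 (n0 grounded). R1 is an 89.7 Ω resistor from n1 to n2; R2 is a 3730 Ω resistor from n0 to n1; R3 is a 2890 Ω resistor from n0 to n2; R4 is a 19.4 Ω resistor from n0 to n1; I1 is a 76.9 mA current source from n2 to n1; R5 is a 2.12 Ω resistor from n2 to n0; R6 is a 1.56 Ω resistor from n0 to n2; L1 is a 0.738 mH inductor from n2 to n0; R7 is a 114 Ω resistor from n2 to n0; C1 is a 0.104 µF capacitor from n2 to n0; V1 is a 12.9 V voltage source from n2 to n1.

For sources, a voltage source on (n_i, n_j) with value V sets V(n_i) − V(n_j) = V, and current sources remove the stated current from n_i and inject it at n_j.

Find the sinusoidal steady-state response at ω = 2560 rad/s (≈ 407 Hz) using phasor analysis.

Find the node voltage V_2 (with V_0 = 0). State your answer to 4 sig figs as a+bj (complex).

Apply KCL at each of the 2 non-ground nodes and solve the resulting linear system.
Node n1: branches {R1, R2, R4, I1, V1} → V_1 = -12.43+0.2134j
Node n2: branches {R1, R3, I1, R5, R6, L1, R7, C1, V1} → V_2 = 0.4733+0.2134j
Source currents: i(V1)=-0.8646+0.01106j

0.4733+0.2134j V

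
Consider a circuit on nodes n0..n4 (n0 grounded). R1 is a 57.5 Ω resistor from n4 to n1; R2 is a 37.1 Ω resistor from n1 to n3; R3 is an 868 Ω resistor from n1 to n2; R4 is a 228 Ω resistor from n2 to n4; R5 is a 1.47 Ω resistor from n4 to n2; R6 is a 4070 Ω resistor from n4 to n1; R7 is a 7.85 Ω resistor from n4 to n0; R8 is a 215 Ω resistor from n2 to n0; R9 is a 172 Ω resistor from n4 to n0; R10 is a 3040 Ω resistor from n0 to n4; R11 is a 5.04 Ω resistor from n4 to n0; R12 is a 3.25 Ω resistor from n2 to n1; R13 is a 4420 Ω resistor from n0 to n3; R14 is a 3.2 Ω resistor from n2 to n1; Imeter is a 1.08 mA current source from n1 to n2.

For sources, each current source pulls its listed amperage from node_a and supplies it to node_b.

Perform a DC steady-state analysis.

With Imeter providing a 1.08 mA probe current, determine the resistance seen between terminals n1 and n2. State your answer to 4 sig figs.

R_eq = 1.566 Ω

MNA unknowns: 4 node voltages V₁..V_4
R1: Y=0.01739 on G[4,1]
R2: Y=0.02695 on G[1,3]
R3: Y=0.001152 on G[1,2]
R4: Y=0.004386 on G[2,4]
R5: Y=0.6803 on G[4,2]
R6: Y=0.0002457 on G[4,1]
R7: Y=0.1274 on G[4,0]
R8: Y=0.004651 on G[2,0]
R9: Y=0.005814 on G[4,0]
R10: Y=0.0003289 on G[0,4]
R11: Y=0.1984 on G[4,0]
R12: Y=0.3077 on G[2,1]
R13: Y=0.0002262 on G[0,3]
R14: Y=0.3125 on G[2,1]
Imeter: z[1]−=0.00108, z[2]+=0.00108
solve → V1=-0.001648, V2=4.321e-05, V3=-0.001634, V4=5.081e-07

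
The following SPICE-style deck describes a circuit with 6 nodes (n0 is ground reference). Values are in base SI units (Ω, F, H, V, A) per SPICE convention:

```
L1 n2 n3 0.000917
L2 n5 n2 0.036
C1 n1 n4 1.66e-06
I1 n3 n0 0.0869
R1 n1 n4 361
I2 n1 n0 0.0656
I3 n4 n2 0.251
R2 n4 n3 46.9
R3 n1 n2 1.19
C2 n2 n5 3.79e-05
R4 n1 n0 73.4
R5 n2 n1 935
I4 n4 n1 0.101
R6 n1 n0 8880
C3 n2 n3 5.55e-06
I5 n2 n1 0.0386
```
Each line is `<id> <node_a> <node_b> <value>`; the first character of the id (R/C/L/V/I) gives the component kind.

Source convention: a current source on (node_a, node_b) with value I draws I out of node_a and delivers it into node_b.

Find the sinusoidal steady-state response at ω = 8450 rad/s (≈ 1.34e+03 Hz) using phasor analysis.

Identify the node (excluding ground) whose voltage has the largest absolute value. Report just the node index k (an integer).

4

Apply KCL at each of the 5 non-ground nodes and solve the resulting linear system.
Node n1: branches {C1, R1, I2, R3, R4, R5, I4, R6, I5} → V_1 = -11.10+0.000j
Node n2: branches {L1, L2, I3, R3, C2, R5, C3, I5} → V_2 = -11.25+0.2172j
Node n3: branches {L1, I1, R2, C3} → V_3 = -13.47-3.848j
Node n4: branches {C1, R1, I3, R2, I4} → V_4 = -25.06+4.721j
Node n5: branches {L2, C2} → V_5 = -11.25+0.2172j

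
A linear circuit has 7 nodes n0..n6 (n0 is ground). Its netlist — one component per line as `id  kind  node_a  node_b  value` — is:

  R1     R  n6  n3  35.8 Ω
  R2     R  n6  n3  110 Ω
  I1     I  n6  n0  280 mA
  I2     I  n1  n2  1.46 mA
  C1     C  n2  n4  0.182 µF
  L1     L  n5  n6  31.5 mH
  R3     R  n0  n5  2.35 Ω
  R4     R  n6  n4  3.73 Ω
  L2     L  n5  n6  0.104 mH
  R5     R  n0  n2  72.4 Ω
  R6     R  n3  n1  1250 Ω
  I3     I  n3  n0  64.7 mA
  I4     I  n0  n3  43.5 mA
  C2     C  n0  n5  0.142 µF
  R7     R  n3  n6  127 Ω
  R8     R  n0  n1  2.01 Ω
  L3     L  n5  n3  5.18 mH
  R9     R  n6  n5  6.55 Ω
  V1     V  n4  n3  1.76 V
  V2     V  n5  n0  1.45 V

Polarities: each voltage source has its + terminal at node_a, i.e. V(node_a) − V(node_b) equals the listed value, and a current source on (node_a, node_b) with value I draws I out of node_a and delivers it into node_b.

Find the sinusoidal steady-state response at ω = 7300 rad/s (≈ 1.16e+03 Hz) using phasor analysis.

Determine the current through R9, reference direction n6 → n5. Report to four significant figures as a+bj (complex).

0.0009910-0.03389j A

MNA unknowns: 6 node voltages V₁..V_6 plus 2 source currents (V1, V2)
R1: Y=0.02793+0.000j on G[6,3]
R2: Y=0.009091+0.000j on G[6,3]
I1: z[6]−=0.28, z[0]+=0.28
I2: z[1]−=0.00146, z[2]+=0.00146
C1: Y=0.000+0.001329j on G[2,4]
L1: Y=0.000-0.004349j on G[5,6]
R3: Y=0.4255+0.000j on G[0,5]
R4: Y=0.2681+0.000j on G[6,4]
L2: Y=0.000-1.317j on G[5,6]
R5: Y=0.01381+0.000j on G[0,2]
R6: Y=0.0008000+0.000j on G[3,1]
I3: z[3]−=0.0647, z[0]+=0.0647
I4: z[0]−=0.0435, z[3]+=0.0435
C2: Y=0.000+0.001037j on G[0,5]
R7: Y=0.007874+0.000j on G[3,6]
R8: Y=0.4975+0.000j on G[0,1]
L3: Y=0.000-0.02645j on G[5,3]
R9: Y=0.1527+0.000j on G[6,5]
V1: row V4−V3=1.76, i_V1 at 4,3
V2: row V5−V0=1.45, i_V2 at 5,0
solve → V1=-0.003075-0.0005742j, V2=0.1541+0.1458j, V3=-0.09047-0.3576j, V4=1.670-0.3576j, V5=1.450+0.000j, V6=1.456-0.2220j
aux → i_V1=-0.05778+0.03436j, i_V2=-0.9188-0.003231j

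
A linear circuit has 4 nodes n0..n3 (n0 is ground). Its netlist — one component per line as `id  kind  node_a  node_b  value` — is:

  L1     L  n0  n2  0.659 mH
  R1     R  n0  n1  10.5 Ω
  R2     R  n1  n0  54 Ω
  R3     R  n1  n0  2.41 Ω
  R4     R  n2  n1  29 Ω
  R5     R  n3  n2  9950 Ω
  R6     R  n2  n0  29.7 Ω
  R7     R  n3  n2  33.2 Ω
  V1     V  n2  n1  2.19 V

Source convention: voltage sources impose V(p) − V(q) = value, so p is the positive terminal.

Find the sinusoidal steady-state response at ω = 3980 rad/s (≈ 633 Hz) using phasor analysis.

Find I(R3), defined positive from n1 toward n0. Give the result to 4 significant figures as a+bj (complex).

Element admittances at ω=3980 rad/s:
  Y(L1) = 0.000-0.3813j S between n0,n2
  Y(R1) = 0.09524+0.000j S between n0,n1
  Y(R2) = 0.01852+0.000j S between n1,n0
  Y(R3) = 0.4149+0.000j S between n1,n0
  Y(R4) = 0.03448+0.000j S between n2,n1
  Y(R5) = 0.0001005+0.000j S between n3,n2
  Y(R6) = 0.03367+0.000j S between n2,n0
  Y(R7) = 0.03012+0.000j S between n3,n2
  V1: constraint V(n2)−V(n1) = 2.19
Assemble and solve the 4×4 MNA system:
  V(n1)=-0.7795+0.9563j  V(n2)=1.411+0.9563j  V(n3)=1.411+0.9563j
  i(V1)=-0.4876+0.5056j

-0.3234+0.3968j A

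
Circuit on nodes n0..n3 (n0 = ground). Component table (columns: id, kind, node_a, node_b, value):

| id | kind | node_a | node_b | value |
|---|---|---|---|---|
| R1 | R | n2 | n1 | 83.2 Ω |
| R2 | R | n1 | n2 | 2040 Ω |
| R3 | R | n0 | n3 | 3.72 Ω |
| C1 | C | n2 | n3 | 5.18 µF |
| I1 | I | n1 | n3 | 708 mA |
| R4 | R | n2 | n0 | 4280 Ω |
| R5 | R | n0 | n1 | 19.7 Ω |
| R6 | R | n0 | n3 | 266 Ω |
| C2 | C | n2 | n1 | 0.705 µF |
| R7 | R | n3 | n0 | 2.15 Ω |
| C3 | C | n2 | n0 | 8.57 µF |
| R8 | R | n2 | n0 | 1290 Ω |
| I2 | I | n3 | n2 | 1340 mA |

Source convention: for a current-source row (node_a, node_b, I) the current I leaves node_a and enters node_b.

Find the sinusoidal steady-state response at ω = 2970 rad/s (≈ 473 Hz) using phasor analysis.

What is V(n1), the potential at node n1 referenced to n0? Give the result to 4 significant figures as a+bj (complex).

-9.187-4.758j V

Element admittances at ω=2970 rad/s:
  Y(R1) = 0.01202+0.000j S between n2,n1
  Y(R2) = 0.0004902+0.000j S between n1,n2
  Y(R3) = 0.2688+0.000j S between n0,n3
  Y(C1) = 0.000+0.01538j S between n2,n3
  I1: injects 0.708 A into n3 (from n1)
  Y(R4) = 0.0002336+0.000j S between n2,n0
  Y(R5) = 0.05076+0.000j S between n0,n1
  Y(R6) = 0.003759+0.000j S between n0,n3
  Y(C2) = 0.000+0.002094j S between n2,n1
  Y(R7) = 0.4651+0.000j S between n3,n0
  Y(C3) = 0.000+0.02545j S between n2,n0
  Y(R8) = 0.0007752+0.000j S between n2,n0
  I2: injects 1.34 A into n2 (from n3)
Assemble and solve the 3×3 MNA system:
  V(n1)=-9.187-4.758j  V(n2)=6.461-26.68j  V(n3)=-0.2973+0.1409j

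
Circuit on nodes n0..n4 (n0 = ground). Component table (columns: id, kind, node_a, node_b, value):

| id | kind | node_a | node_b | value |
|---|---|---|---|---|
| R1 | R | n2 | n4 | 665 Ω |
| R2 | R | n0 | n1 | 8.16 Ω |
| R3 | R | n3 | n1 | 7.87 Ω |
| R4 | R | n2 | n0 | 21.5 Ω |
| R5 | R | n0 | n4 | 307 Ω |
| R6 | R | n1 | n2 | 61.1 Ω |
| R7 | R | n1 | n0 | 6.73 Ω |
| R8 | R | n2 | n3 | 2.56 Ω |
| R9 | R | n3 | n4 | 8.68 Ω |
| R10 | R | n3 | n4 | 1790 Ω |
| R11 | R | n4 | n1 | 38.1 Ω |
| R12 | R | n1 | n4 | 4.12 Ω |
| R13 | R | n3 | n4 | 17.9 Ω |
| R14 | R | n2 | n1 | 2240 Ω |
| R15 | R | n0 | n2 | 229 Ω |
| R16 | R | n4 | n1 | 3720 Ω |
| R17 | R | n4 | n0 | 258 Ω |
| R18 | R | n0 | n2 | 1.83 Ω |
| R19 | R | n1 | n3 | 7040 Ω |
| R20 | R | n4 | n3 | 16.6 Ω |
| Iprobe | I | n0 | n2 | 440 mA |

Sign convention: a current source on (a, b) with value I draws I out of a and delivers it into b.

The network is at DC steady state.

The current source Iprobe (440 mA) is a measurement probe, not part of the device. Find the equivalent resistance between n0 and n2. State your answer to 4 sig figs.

R_eq = 1.420 Ω

Apply KCL at each of the 4 non-ground nodes and solve the resulting linear system.
Node n1: branches {R2, R3, R6, R7, R11, R12, R14, R16, R19} → V_1 = 0.2374
Node n2: branches {R1, R4, R6, R8, R14, R15, R18, Iprobe} → V_2 = 0.6248
Node n3: branches {R3, R8, R9, R10, R13, R19, R20} → V_3 = 0.4715
Node n4: branches {R1, R5, R9, R10, R11, R12, R13, R16, R17, R20} → V_4 = 0.3417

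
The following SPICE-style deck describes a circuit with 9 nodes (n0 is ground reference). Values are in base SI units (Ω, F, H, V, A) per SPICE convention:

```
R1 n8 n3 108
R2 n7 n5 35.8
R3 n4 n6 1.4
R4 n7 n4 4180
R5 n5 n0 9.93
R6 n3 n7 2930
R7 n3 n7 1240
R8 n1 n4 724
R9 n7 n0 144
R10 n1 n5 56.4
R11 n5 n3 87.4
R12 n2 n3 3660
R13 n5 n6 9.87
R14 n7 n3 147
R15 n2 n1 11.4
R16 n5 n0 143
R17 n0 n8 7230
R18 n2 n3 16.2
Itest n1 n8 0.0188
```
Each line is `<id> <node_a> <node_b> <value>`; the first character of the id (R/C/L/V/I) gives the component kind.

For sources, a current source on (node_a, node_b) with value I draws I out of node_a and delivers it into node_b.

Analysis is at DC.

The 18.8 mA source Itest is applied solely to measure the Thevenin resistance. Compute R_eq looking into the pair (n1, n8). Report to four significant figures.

Apply KCL at each of the 8 non-ground nodes and solve the resulting linear system.
Node n1: branches {R8, R10, R15, Itest} → V_1 = -0.2111
Node n2: branches {R12, R15, R18} → V_2 = -0.04170
Node n3: branches {R1, R6, R7, R11, R12, R14, R18} → V_3 = 0.1980
Node n4: branches {R3, R4, R8} → V_4 = -0.008017
Node n5: branches {R2, R5, R10, R11, R13, R16} → V_5 = -0.004967
Node n6: branches {R3, R13} → V_6 = -0.007638
Node n7: branches {R2, R4, R6, R7, R9, R14} → V_7 = 0.03329
Node n8: branches {R1, R17, Itest} → V_8 = 2.196

R_eq = 128.0 Ω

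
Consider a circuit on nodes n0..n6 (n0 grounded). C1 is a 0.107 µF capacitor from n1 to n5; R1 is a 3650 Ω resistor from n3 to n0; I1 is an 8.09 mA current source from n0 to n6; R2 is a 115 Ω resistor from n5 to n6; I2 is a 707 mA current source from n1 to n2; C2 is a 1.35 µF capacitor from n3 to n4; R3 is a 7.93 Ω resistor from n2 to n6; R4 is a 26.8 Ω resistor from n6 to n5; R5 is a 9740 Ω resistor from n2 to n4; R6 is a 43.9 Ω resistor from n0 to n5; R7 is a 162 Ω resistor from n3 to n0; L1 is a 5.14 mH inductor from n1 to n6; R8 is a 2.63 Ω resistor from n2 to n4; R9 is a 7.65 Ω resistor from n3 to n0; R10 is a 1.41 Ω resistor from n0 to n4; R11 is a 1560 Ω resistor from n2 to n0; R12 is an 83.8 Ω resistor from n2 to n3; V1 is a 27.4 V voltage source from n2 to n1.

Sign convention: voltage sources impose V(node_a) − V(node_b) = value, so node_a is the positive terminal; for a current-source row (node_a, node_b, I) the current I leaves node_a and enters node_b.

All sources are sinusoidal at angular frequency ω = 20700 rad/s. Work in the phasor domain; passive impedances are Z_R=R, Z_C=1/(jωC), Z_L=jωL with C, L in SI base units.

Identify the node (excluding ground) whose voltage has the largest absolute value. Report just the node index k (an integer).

Apply KCL at each of the 6 non-ground nodes and solve the resulting linear system.
Node n1: branches {C1, I2, L1, V1} → V_1 = -27.37-0.01221j
Node n2: branches {I2, R3, R5, R8, R11, R12, V1} → V_2 = 0.03154-0.01221j
Node n3: branches {R1, C2, R7, R9, R12} → V_3 = 0.003437+0.0004188j
Node n4: branches {C2, R5, R8, R10} → V_4 = 0.01088-0.004451j
Node n5: branches {C1, R2, R4, R6} → V_5 = -0.005273+0.1364j
Node n6: branches {I1, R2, R3, R4, L1} → V_6 = -0.01504+1.521j
Source currents: i(V1)=0.6929+0.1965j

1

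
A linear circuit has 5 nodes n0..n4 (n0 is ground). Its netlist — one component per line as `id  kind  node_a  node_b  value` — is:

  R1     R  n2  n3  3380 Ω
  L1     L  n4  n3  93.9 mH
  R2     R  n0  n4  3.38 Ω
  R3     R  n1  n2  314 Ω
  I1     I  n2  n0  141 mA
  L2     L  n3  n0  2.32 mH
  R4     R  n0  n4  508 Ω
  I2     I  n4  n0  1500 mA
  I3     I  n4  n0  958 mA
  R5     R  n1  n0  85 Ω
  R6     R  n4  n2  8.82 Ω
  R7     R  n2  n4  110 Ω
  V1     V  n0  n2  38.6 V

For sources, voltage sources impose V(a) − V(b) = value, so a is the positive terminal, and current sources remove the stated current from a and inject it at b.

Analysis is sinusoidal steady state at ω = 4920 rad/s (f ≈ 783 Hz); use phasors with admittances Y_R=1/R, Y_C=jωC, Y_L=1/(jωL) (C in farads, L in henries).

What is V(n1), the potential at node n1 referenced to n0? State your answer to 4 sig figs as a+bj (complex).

-8.223+0.000j V

Apply KCL at each of the 4 non-ground nodes and solve the resulting linear system.
Node n1: branches {R3, R5} → V_1 = -8.223+0.000j
Node n2: branches {R1, R3, I1, R6, R7, V1} → V_2 = -38.60+0.000j
Node n3: branches {R1, L1, L2} → V_3 = -0.4126-0.1279j
Node n4: branches {L1, R2, R4, I2, I3, R6, R7} → V_4 = -17.10-0.08592j
Source currents: i(V1)=-2.601+0.01056j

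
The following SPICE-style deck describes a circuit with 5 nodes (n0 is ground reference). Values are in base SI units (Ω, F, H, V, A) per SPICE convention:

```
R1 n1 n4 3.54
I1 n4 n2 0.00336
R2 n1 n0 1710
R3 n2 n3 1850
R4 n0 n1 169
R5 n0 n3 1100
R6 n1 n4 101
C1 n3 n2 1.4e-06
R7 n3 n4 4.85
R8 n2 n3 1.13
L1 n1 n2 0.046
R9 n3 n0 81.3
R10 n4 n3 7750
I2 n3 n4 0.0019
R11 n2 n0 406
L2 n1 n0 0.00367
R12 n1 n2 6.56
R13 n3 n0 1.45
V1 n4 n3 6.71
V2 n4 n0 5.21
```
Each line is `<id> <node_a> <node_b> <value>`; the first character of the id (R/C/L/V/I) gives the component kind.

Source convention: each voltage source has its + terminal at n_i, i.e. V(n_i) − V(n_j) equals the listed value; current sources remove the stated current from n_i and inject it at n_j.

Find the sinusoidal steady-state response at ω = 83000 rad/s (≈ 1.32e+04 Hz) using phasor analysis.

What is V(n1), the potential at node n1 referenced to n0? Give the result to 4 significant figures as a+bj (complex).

MNA unknowns: 4 node voltages V₁..V_4 plus 2 source currents (V1, V2)
R1: Y=0.2825+0.000j on G[1,4]
I1: z[4]−=0.00336, z[2]+=0.00336
R2: Y=0.0005848+0.000j on G[1,0]
R3: Y=0.0005405+0.000j on G[2,3]
R4: Y=0.005917+0.000j on G[0,1]
R5: Y=0.0009091+0.000j on G[0,3]
R6: Y=0.009901+0.000j on G[1,4]
C1: Y=0.000+0.1162j on G[3,2]
R7: Y=0.2062+0.000j on G[3,4]
R8: Y=0.8850+0.000j on G[2,3]
L1: Y=0.000-0.0002619j on G[1,2]
R9: Y=0.01230+0.000j on G[3,0]
R10: Y=0.0001290+0.000j on G[4,3]
I2: z[3]−=0.0019, z[4]+=0.0019
R11: Y=0.002463+0.000j on G[2,0]
L2: Y=0.000-0.003283j on G[1,0]
R12: Y=0.1524+0.000j on G[1,2]
R13: Y=0.6897+0.000j on G[3,0]
V1: row V4−V3=6.71, i_V1 at 4,3
V2: row V4−V0=5.21, i_V2 at 4,0
solve → V1=3.095-0.0009223j, V2=-0.8284-0.07613j, V3=-1.500+0.000j, V4=5.210+0.000j
aux → i_V1=-3.040-0.01063j, i_V2=1.036+0.01036j

3.095-0.0009223j V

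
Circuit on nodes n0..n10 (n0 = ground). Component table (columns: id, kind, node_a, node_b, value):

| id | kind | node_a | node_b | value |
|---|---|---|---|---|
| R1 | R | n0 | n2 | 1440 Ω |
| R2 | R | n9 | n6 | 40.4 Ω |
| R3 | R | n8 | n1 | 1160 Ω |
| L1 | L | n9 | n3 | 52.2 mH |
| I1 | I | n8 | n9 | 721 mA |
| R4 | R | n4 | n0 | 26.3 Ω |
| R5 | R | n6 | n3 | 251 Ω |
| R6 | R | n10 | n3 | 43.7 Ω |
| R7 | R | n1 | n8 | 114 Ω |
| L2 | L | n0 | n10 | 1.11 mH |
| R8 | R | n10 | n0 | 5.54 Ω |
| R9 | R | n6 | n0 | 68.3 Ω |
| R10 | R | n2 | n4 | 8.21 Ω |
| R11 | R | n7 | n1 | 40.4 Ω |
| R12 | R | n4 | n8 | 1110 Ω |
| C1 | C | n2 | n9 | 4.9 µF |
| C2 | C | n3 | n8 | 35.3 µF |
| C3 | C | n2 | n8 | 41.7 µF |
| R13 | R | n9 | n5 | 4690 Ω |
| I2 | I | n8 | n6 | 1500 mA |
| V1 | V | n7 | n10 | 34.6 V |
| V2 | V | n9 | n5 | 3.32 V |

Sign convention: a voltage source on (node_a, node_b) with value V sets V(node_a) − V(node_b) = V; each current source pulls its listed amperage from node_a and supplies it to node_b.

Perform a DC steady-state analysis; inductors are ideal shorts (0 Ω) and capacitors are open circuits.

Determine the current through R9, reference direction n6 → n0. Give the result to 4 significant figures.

1.017 A

MNA unknowns: 10 node voltages V₁..V_10 plus 4 source currents (L1, L2, V1, V2)
R1: Y=0.0006944 on G[0,2]
R2: Y=0.02475 on G[9,6]
R3: Y=0.0008621 on G[8,1]
L1: row V9−V3=0, i_L1 at 9,3
I1: z[8]−=0.721, z[9]+=0.721
R4: Y=0.03802 on G[4,0]
R5: Y=0.003984 on G[6,3]
R6: Y=0.02288 on G[10,3]
R7: Y=0.008772 on G[1,8]
L2: row V0−V10=0, i_L2 at 0,10
R8: Y=0.1805 on G[10,0]
R9: Y=0.01464 on G[6,0]
R10: Y=0.1218 on G[2,4]
R11: Y=0.02475 on G[7,1]
R12: Y=0.0009009 on G[4,8]
C1: Y=0.000 on G[2,9]
C2: Y=0.000 on G[3,8]
C3: Y=0.000 on G[2,8]
R13: Y=0.0002132 on G[9,5]
I2: z[8]−=1.5, z[6]+=1.5
V1: row V7−V10=34.6, i_V1 at 7,10
V2: row V9−V5=3.32, i_V2 at 9,5
solve → V1=-46.11, V2=-5.732, V3=52.63, V4=-5.765, V5=49.31, V6=69.44, V7=34.60, V8=-253.5, V9=52.63, V10=0.000
aux → i_L1=1.137, i_L2=0.7936, i_V1=-1.998, i_V2=-0.0007079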